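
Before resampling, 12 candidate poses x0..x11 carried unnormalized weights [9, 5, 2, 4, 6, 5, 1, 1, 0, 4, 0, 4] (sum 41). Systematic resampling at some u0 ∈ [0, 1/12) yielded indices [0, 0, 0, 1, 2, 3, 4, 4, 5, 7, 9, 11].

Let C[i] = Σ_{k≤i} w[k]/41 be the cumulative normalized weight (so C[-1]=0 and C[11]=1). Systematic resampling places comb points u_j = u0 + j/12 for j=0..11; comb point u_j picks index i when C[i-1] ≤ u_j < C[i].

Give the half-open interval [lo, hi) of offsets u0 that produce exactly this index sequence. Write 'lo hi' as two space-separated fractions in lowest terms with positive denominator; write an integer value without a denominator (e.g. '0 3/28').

C = [9/41, 14/41, 16/41, 20/41, 26/41, 31/41, 32/41, 33/41, 33/41, 37/41, 37/41, 1]
j=0 picked index 0: u0 ∈ [0, 9/41)
j=1 picked index 0: u0 ∈ [-1/12, 67/492)
j=2 picked index 0: u0 ∈ [-1/6, 13/246)
j=3 picked index 1: u0 ∈ [-5/164, 15/164)
j=4 picked index 2: u0 ∈ [1/123, 7/123)
j=5 picked index 3: u0 ∈ [-13/492, 35/492)
j=6 picked index 4: u0 ∈ [-1/82, 11/82)
j=7 picked index 4: u0 ∈ [-47/492, 25/492)
j=8 picked index 5: u0 ∈ [-4/123, 11/123)
j=9 picked index 7: u0 ∈ [5/164, 9/164)
j=10 picked index 9: u0 ∈ [-7/246, 17/246)
j=11 picked index 11: u0 ∈ [-7/492, 1/12)
intersection: [5/164, 25/492)

5/164 25/492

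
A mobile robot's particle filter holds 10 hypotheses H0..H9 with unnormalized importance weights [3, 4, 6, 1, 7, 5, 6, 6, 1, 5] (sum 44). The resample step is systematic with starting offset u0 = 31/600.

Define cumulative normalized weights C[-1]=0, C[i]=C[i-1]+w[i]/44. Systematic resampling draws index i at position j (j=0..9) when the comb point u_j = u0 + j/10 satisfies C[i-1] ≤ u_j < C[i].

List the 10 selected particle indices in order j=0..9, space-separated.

0 1 2 4 4 5 6 7 7 9

C = [3/44, 7/44, 13/44, 7/22, 21/44, 13/22, 8/11, 19/22, 39/44, 1]
j=0: u_0=31/600 ∈ [0, 3/44) → index 0
j=1: u_1=91/600 ∈ [3/44, 7/44) → index 1
j=2: u_2=151/600 ∈ [7/44, 13/44) → index 2
j=3: u_3=211/600 ∈ [7/22, 21/44) → index 4
j=4: u_4=271/600 ∈ [7/22, 21/44) → index 4
j=5: u_5=331/600 ∈ [21/44, 13/22) → index 5
j=6: u_6=391/600 ∈ [13/22, 8/11) → index 6
j=7: u_7=451/600 ∈ [8/11, 19/22) → index 7
j=8: u_8=511/600 ∈ [8/11, 19/22) → index 7
j=9: u_9=571/600 ∈ [39/44, 1) → index 9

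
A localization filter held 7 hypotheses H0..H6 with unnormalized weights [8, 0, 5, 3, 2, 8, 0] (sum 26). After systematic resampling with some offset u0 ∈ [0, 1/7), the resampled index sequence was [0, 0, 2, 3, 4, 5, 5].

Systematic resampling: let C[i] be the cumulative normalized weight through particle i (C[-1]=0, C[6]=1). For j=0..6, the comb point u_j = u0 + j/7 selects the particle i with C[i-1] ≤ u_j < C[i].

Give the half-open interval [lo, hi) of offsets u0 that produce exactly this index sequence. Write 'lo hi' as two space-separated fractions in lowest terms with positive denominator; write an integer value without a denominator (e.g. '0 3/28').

C = [4/13, 4/13, 1/2, 8/13, 9/13, 1, 1]
j=0 picked index 0: u0 ∈ [0, 4/13)
j=1 picked index 0: u0 ∈ [-1/7, 15/91)
j=2 picked index 2: u0 ∈ [2/91, 3/14)
j=3 picked index 3: u0 ∈ [1/14, 17/91)
j=4 picked index 4: u0 ∈ [4/91, 11/91)
j=5 picked index 5: u0 ∈ [-2/91, 2/7)
j=6 picked index 5: u0 ∈ [-15/91, 1/7)
intersection: [1/14, 11/91)

1/14 11/91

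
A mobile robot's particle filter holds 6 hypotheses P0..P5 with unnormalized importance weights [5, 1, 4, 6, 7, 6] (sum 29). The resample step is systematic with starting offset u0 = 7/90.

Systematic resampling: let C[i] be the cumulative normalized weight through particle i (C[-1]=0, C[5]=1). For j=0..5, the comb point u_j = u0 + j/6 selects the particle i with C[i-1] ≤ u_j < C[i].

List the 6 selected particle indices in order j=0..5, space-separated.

C = [5/29, 6/29, 10/29, 16/29, 23/29, 1]
j=0: u_0=7/90 ∈ [0, 5/29) → index 0
j=1: u_1=11/45 ∈ [6/29, 10/29) → index 2
j=2: u_2=37/90 ∈ [10/29, 16/29) → index 3
j=3: u_3=26/45 ∈ [16/29, 23/29) → index 4
j=4: u_4=67/90 ∈ [16/29, 23/29) → index 4
j=5: u_5=41/45 ∈ [23/29, 1) → index 5

0 2 3 4 4 5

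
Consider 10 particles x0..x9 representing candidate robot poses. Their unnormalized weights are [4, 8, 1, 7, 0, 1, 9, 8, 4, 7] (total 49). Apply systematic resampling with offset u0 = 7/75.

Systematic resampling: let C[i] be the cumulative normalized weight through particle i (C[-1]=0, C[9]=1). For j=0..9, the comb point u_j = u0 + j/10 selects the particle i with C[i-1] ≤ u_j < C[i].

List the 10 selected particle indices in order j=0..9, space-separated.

1 1 3 3 6 6 7 8 9 9

C = [4/49, 12/49, 13/49, 20/49, 20/49, 3/7, 30/49, 38/49, 6/7, 1]
j=0: u_0=7/75 ∈ [4/49, 12/49) → index 1
j=1: u_1=29/150 ∈ [4/49, 12/49) → index 1
j=2: u_2=22/75 ∈ [13/49, 20/49) → index 3
j=3: u_3=59/150 ∈ [13/49, 20/49) → index 3
j=4: u_4=37/75 ∈ [3/7, 30/49) → index 6
j=5: u_5=89/150 ∈ [3/7, 30/49) → index 6
j=6: u_6=52/75 ∈ [30/49, 38/49) → index 7
j=7: u_7=119/150 ∈ [38/49, 6/7) → index 8
j=8: u_8=67/75 ∈ [6/7, 1) → index 9
j=9: u_9=149/150 ∈ [6/7, 1) → index 9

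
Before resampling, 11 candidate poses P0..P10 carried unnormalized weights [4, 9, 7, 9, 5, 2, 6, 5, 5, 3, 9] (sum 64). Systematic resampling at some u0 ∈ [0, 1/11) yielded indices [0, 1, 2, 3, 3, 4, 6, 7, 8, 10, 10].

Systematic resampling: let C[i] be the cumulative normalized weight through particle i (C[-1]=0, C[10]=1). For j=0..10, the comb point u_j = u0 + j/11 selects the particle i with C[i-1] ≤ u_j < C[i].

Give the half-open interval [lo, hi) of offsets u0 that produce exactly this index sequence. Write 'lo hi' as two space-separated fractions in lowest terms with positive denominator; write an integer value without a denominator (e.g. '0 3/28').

29/704 1/16

C = [1/16, 13/64, 5/16, 29/64, 17/32, 9/16, 21/32, 47/64, 13/16, 55/64, 1]
j=0 picked index 0: u0 ∈ [0, 1/16)
j=1 picked index 1: u0 ∈ [-5/176, 79/704)
j=2 picked index 2: u0 ∈ [15/704, 23/176)
j=3 picked index 3: u0 ∈ [7/176, 127/704)
j=4 picked index 3: u0 ∈ [-9/176, 63/704)
j=5 picked index 4: u0 ∈ [-1/704, 27/352)
j=6 picked index 6: u0 ∈ [3/176, 39/352)
j=7 picked index 7: u0 ∈ [7/352, 69/704)
j=8 picked index 8: u0 ∈ [5/704, 15/176)
j=9 picked index 10: u0 ∈ [29/704, 2/11)
j=10 picked index 10: u0 ∈ [-35/704, 1/11)
intersection: [29/704, 1/16)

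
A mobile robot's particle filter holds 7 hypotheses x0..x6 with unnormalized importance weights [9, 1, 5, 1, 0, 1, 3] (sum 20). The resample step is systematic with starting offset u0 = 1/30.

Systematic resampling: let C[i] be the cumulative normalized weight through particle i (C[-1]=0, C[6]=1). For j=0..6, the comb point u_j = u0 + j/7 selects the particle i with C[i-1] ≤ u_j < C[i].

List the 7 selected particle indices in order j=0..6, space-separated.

C = [9/20, 1/2, 3/4, 4/5, 4/5, 17/20, 1]
j=0: u_0=1/30 ∈ [0, 9/20) → index 0
j=1: u_1=37/210 ∈ [0, 9/20) → index 0
j=2: u_2=67/210 ∈ [0, 9/20) → index 0
j=3: u_3=97/210 ∈ [9/20, 1/2) → index 1
j=4: u_4=127/210 ∈ [1/2, 3/4) → index 2
j=5: u_5=157/210 ∈ [1/2, 3/4) → index 2
j=6: u_6=187/210 ∈ [17/20, 1) → index 6

0 0 0 1 2 2 6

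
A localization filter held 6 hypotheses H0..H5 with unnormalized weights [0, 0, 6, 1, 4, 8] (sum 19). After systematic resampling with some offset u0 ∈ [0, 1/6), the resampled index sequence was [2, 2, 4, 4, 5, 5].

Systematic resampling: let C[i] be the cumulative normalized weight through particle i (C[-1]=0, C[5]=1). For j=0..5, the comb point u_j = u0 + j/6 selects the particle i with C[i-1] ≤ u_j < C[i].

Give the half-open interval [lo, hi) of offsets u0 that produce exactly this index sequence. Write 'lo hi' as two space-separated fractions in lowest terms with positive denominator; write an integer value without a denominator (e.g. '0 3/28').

2/57 3/38

C = [0, 0, 6/19, 7/19, 11/19, 1]
j=0 picked index 2: u0 ∈ [0, 6/19)
j=1 picked index 2: u0 ∈ [-1/6, 17/114)
j=2 picked index 4: u0 ∈ [2/57, 14/57)
j=3 picked index 4: u0 ∈ [-5/38, 3/38)
j=4 picked index 5: u0 ∈ [-5/57, 1/3)
j=5 picked index 5: u0 ∈ [-29/114, 1/6)
intersection: [2/57, 3/38)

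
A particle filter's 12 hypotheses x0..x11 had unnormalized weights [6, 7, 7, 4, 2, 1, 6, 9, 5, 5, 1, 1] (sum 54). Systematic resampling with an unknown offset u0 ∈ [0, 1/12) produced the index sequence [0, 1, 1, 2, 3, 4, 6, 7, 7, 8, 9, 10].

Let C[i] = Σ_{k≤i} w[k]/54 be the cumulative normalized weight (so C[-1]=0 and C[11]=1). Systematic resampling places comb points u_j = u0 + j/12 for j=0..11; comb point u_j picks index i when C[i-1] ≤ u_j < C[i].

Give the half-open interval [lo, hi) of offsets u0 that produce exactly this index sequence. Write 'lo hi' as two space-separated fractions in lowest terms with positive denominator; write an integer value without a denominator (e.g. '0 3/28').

C = [1/9, 13/54, 10/27, 4/9, 13/27, 1/2, 11/18, 7/9, 47/54, 26/27, 53/54, 1]
j=0 picked index 0: u0 ∈ [0, 1/9)
j=1 picked index 1: u0 ∈ [1/36, 17/108)
j=2 picked index 1: u0 ∈ [-1/18, 2/27)
j=3 picked index 2: u0 ∈ [-1/108, 13/108)
j=4 picked index 3: u0 ∈ [1/27, 1/9)
j=5 picked index 4: u0 ∈ [1/36, 7/108)
j=6 picked index 6: u0 ∈ [0, 1/9)
j=7 picked index 7: u0 ∈ [1/36, 7/36)
j=8 picked index 7: u0 ∈ [-1/18, 1/9)
j=9 picked index 8: u0 ∈ [1/36, 13/108)
j=10 picked index 9: u0 ∈ [1/27, 7/54)
j=11 picked index 10: u0 ∈ [5/108, 7/108)
intersection: [5/108, 7/108)

5/108 7/108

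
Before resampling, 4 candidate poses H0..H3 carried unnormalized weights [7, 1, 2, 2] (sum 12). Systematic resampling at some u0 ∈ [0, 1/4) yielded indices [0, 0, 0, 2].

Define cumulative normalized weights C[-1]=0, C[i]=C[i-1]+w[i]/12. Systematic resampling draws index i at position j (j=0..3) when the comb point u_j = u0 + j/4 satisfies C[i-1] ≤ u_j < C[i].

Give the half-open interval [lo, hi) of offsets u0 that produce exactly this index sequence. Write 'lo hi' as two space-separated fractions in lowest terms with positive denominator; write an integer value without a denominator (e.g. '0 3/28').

C = [7/12, 2/3, 5/6, 1]
j=0 picked index 0: u0 ∈ [0, 7/12)
j=1 picked index 0: u0 ∈ [-1/4, 1/3)
j=2 picked index 0: u0 ∈ [-1/2, 1/12)
j=3 picked index 2: u0 ∈ [-1/12, 1/12)
intersection: [0, 1/12)

0 1/12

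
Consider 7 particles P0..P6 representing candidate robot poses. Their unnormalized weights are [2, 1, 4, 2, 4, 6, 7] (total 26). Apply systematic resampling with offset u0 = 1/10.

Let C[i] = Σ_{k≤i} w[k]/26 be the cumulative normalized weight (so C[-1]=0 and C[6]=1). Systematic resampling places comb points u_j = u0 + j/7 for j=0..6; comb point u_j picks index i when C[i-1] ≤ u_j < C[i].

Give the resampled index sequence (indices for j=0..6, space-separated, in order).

C = [1/13, 3/26, 7/26, 9/26, 1/2, 19/26, 1]
j=0: u_0=1/10 ∈ [1/13, 3/26) → index 1
j=1: u_1=17/70 ∈ [3/26, 7/26) → index 2
j=2: u_2=27/70 ∈ [9/26, 1/2) → index 4
j=3: u_3=37/70 ∈ [1/2, 19/26) → index 5
j=4: u_4=47/70 ∈ [1/2, 19/26) → index 5
j=5: u_5=57/70 ∈ [19/26, 1) → index 6
j=6: u_6=67/70 ∈ [19/26, 1) → index 6

1 2 4 5 5 6 6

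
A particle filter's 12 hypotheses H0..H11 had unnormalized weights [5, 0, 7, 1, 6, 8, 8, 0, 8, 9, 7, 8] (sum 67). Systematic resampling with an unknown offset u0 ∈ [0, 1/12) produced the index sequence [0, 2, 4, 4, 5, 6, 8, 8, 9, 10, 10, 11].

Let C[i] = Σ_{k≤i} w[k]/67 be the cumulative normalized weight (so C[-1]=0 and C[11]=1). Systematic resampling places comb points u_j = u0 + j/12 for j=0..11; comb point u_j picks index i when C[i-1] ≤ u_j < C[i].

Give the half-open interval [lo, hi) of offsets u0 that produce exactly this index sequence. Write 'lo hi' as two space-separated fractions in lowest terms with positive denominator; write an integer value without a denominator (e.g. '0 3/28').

C = [5/67, 5/67, 12/67, 13/67, 19/67, 27/67, 35/67, 35/67, 43/67, 52/67, 59/67, 1]
j=0 picked index 0: u0 ∈ [0, 5/67)
j=1 picked index 2: u0 ∈ [-7/804, 77/804)
j=2 picked index 4: u0 ∈ [11/402, 47/402)
j=3 picked index 4: u0 ∈ [-15/268, 9/268)
j=4 picked index 5: u0 ∈ [-10/201, 14/201)
j=5 picked index 6: u0 ∈ [-11/804, 85/804)
j=6 picked index 8: u0 ∈ [3/134, 19/134)
j=7 picked index 8: u0 ∈ [-49/804, 47/804)
j=8 picked index 9: u0 ∈ [-5/201, 22/201)
j=9 picked index 10: u0 ∈ [7/268, 35/268)
j=10 picked index 10: u0 ∈ [-23/402, 19/402)
j=11 picked index 11: u0 ∈ [-29/804, 1/12)
intersection: [11/402, 9/268)

11/402 9/268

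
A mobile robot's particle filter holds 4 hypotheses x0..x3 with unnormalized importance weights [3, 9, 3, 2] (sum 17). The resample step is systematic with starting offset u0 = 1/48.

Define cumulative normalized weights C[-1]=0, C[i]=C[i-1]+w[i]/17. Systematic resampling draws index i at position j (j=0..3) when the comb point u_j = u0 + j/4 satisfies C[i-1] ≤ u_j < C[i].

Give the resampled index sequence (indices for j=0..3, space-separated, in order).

C = [3/17, 12/17, 15/17, 1]
j=0: u_0=1/48 ∈ [0, 3/17) → index 0
j=1: u_1=13/48 ∈ [3/17, 12/17) → index 1
j=2: u_2=25/48 ∈ [3/17, 12/17) → index 1
j=3: u_3=37/48 ∈ [12/17, 15/17) → index 2

0 1 1 2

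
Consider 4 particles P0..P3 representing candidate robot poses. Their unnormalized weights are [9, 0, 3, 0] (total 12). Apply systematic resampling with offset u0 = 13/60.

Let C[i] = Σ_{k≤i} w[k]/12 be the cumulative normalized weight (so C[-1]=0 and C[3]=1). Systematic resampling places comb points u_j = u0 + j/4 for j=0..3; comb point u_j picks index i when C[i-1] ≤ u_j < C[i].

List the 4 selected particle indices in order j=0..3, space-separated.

0 0 0 2

C = [3/4, 3/4, 1, 1]
j=0: u_0=13/60 ∈ [0, 3/4) → index 0
j=1: u_1=7/15 ∈ [0, 3/4) → index 0
j=2: u_2=43/60 ∈ [0, 3/4) → index 0
j=3: u_3=29/30 ∈ [3/4, 1) → index 2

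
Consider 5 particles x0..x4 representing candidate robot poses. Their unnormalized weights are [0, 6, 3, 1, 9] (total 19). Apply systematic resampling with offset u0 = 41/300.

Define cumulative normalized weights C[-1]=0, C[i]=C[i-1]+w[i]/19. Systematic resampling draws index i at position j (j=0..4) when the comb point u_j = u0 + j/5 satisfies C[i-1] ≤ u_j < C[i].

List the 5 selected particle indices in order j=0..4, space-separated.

1 2 4 4 4

C = [0, 6/19, 9/19, 10/19, 1]
j=0: u_0=41/300 ∈ [0, 6/19) → index 1
j=1: u_1=101/300 ∈ [6/19, 9/19) → index 2
j=2: u_2=161/300 ∈ [10/19, 1) → index 4
j=3: u_3=221/300 ∈ [10/19, 1) → index 4
j=4: u_4=281/300 ∈ [10/19, 1) → index 4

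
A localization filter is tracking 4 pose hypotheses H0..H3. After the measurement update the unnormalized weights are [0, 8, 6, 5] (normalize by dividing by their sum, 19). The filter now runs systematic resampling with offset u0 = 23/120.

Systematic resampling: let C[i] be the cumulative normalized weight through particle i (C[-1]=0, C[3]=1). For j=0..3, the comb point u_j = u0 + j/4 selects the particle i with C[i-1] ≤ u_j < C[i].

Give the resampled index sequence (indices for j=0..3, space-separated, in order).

C = [0, 8/19, 14/19, 1]
j=0: u_0=23/120 ∈ [0, 8/19) → index 1
j=1: u_1=53/120 ∈ [8/19, 14/19) → index 2
j=2: u_2=83/120 ∈ [8/19, 14/19) → index 2
j=3: u_3=113/120 ∈ [14/19, 1) → index 3

1 2 2 3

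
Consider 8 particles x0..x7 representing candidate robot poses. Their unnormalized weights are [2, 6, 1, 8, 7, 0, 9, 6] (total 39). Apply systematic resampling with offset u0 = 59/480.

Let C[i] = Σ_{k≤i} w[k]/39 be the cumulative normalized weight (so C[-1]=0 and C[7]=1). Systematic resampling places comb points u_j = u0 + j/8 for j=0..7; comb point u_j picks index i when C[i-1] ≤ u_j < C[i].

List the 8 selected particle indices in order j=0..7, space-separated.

1 3 3 4 6 6 7 7

C = [2/39, 8/39, 3/13, 17/39, 8/13, 8/13, 11/13, 1]
j=0: u_0=59/480 ∈ [2/39, 8/39) → index 1
j=1: u_1=119/480 ∈ [3/13, 17/39) → index 3
j=2: u_2=179/480 ∈ [3/13, 17/39) → index 3
j=3: u_3=239/480 ∈ [17/39, 8/13) → index 4
j=4: u_4=299/480 ∈ [8/13, 11/13) → index 6
j=5: u_5=359/480 ∈ [8/13, 11/13) → index 6
j=6: u_6=419/480 ∈ [11/13, 1) → index 7
j=7: u_7=479/480 ∈ [11/13, 1) → index 7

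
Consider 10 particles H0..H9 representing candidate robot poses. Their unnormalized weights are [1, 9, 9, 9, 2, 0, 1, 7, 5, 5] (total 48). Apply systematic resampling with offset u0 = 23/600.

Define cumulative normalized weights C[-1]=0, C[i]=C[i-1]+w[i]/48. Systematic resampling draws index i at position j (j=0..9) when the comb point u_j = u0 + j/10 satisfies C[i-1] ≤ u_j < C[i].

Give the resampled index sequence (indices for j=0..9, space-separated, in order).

C = [1/48, 5/24, 19/48, 7/12, 5/8, 5/8, 31/48, 19/24, 43/48, 1]
j=0: u_0=23/600 ∈ [1/48, 5/24) → index 1
j=1: u_1=83/600 ∈ [1/48, 5/24) → index 1
j=2: u_2=143/600 ∈ [5/24, 19/48) → index 2
j=3: u_3=203/600 ∈ [5/24, 19/48) → index 2
j=4: u_4=263/600 ∈ [19/48, 7/12) → index 3
j=5: u_5=323/600 ∈ [19/48, 7/12) → index 3
j=6: u_6=383/600 ∈ [5/8, 31/48) → index 6
j=7: u_7=443/600 ∈ [31/48, 19/24) → index 7
j=8: u_8=503/600 ∈ [19/24, 43/48) → index 8
j=9: u_9=563/600 ∈ [43/48, 1) → index 9

1 1 2 2 3 3 6 7 8 9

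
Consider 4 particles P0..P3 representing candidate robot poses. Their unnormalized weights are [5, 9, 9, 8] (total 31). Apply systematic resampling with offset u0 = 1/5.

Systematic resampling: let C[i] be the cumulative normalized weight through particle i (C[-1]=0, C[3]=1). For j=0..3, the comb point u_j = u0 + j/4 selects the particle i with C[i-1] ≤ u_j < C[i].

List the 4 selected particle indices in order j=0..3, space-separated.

C = [5/31, 14/31, 23/31, 1]
j=0: u_0=1/5 ∈ [5/31, 14/31) → index 1
j=1: u_1=9/20 ∈ [5/31, 14/31) → index 1
j=2: u_2=7/10 ∈ [14/31, 23/31) → index 2
j=3: u_3=19/20 ∈ [23/31, 1) → index 3

1 1 2 3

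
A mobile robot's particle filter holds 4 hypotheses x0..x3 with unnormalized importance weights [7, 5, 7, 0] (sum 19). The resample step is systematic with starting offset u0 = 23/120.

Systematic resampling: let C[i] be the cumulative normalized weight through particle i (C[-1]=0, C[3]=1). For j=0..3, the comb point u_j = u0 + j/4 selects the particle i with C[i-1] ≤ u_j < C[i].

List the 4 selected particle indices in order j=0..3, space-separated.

C = [7/19, 12/19, 1, 1]
j=0: u_0=23/120 ∈ [0, 7/19) → index 0
j=1: u_1=53/120 ∈ [7/19, 12/19) → index 1
j=2: u_2=83/120 ∈ [12/19, 1) → index 2
j=3: u_3=113/120 ∈ [12/19, 1) → index 2

0 1 2 2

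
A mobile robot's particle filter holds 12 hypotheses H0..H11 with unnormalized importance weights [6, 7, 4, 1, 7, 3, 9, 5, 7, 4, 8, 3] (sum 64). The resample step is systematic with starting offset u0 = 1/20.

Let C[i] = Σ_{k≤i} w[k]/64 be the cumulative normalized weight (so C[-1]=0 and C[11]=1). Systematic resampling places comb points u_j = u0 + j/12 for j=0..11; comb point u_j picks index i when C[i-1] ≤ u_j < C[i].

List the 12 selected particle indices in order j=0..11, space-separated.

C = [3/32, 13/64, 17/64, 9/32, 25/64, 7/16, 37/64, 21/32, 49/64, 53/64, 61/64, 1]
j=0: u_0=1/20 ∈ [0, 3/32) → index 0
j=1: u_1=2/15 ∈ [3/32, 13/64) → index 1
j=2: u_2=13/60 ∈ [13/64, 17/64) → index 2
j=3: u_3=3/10 ∈ [9/32, 25/64) → index 4
j=4: u_4=23/60 ∈ [9/32, 25/64) → index 4
j=5: u_5=7/15 ∈ [7/16, 37/64) → index 6
j=6: u_6=11/20 ∈ [7/16, 37/64) → index 6
j=7: u_7=19/30 ∈ [37/64, 21/32) → index 7
j=8: u_8=43/60 ∈ [21/32, 49/64) → index 8
j=9: u_9=4/5 ∈ [49/64, 53/64) → index 9
j=10: u_10=53/60 ∈ [53/64, 61/64) → index 10
j=11: u_11=29/30 ∈ [61/64, 1) → index 11

0 1 2 4 4 6 6 7 8 9 10 11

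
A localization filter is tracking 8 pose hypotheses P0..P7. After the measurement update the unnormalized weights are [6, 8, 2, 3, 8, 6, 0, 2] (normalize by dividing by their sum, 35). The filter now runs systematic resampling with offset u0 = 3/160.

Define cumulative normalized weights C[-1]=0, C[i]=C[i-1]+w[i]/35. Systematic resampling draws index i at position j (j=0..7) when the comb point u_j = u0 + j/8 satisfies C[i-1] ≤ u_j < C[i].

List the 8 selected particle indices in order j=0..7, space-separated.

0 0 1 1 3 4 4 5

C = [6/35, 2/5, 16/35, 19/35, 27/35, 33/35, 33/35, 1]
j=0: u_0=3/160 ∈ [0, 6/35) → index 0
j=1: u_1=23/160 ∈ [0, 6/35) → index 0
j=2: u_2=43/160 ∈ [6/35, 2/5) → index 1
j=3: u_3=63/160 ∈ [6/35, 2/5) → index 1
j=4: u_4=83/160 ∈ [16/35, 19/35) → index 3
j=5: u_5=103/160 ∈ [19/35, 27/35) → index 4
j=6: u_6=123/160 ∈ [19/35, 27/35) → index 4
j=7: u_7=143/160 ∈ [27/35, 33/35) → index 5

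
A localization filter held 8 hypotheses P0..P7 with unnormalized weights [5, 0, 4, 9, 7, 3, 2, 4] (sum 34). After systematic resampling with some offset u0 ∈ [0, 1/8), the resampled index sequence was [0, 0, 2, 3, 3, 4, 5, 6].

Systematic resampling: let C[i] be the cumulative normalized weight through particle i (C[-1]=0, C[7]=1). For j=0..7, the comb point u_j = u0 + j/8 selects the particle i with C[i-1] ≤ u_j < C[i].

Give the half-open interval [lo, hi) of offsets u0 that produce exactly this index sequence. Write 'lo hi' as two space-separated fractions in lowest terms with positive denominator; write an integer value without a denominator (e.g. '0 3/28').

C = [5/34, 5/34, 9/34, 9/17, 25/34, 14/17, 15/17, 1]
j=0 picked index 0: u0 ∈ [0, 5/34)
j=1 picked index 0: u0 ∈ [-1/8, 3/136)
j=2 picked index 2: u0 ∈ [-7/68, 1/68)
j=3 picked index 3: u0 ∈ [-15/136, 21/136)
j=4 picked index 3: u0 ∈ [-4/17, 1/34)
j=5 picked index 4: u0 ∈ [-13/136, 15/136)
j=6 picked index 5: u0 ∈ [-1/68, 5/68)
j=7 picked index 6: u0 ∈ [-7/136, 1/136)
intersection: [0, 1/136)

0 1/136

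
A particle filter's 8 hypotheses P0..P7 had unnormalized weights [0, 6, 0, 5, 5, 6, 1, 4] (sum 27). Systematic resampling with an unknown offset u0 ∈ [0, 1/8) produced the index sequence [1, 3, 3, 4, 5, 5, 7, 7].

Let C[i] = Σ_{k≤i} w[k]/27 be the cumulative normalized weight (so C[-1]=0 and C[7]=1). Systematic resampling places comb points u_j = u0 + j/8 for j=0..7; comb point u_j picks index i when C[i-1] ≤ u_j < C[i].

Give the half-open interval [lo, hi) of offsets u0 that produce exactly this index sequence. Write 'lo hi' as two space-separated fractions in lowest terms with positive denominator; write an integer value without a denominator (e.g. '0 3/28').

C = [0, 2/9, 2/9, 11/27, 16/27, 22/27, 23/27, 1]
j=0 picked index 1: u0 ∈ [0, 2/9)
j=1 picked index 3: u0 ∈ [7/72, 61/216)
j=2 picked index 3: u0 ∈ [-1/36, 17/108)
j=3 picked index 4: u0 ∈ [7/216, 47/216)
j=4 picked index 5: u0 ∈ [5/54, 17/54)
j=5 picked index 5: u0 ∈ [-7/216, 41/216)
j=6 picked index 7: u0 ∈ [11/108, 1/4)
j=7 picked index 7: u0 ∈ [-5/216, 1/8)
intersection: [11/108, 1/8)

11/108 1/8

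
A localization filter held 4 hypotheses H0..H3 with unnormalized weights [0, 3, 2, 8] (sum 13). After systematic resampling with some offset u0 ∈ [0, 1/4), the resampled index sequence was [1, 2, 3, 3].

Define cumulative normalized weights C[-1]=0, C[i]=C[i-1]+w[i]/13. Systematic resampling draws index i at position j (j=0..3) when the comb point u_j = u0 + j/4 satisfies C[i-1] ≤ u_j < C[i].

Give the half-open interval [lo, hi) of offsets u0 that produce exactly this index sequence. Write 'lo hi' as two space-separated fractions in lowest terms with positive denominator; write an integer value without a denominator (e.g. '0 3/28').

0 7/52

C = [0, 3/13, 5/13, 1]
j=0 picked index 1: u0 ∈ [0, 3/13)
j=1 picked index 2: u0 ∈ [-1/52, 7/52)
j=2 picked index 3: u0 ∈ [-3/26, 1/2)
j=3 picked index 3: u0 ∈ [-19/52, 1/4)
intersection: [0, 7/52)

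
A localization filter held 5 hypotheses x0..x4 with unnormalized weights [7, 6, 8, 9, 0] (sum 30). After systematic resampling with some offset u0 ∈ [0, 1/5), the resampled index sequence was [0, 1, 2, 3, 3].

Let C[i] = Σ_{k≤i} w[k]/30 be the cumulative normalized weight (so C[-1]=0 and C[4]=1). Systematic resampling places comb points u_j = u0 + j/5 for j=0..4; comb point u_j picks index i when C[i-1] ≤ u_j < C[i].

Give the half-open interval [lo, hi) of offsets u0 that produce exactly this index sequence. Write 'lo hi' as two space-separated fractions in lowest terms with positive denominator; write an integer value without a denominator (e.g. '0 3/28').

C = [7/30, 13/30, 7/10, 1, 1]
j=0 picked index 0: u0 ∈ [0, 7/30)
j=1 picked index 1: u0 ∈ [1/30, 7/30)
j=2 picked index 2: u0 ∈ [1/30, 3/10)
j=3 picked index 3: u0 ∈ [1/10, 2/5)
j=4 picked index 3: u0 ∈ [-1/10, 1/5)
intersection: [1/10, 1/5)

1/10 1/5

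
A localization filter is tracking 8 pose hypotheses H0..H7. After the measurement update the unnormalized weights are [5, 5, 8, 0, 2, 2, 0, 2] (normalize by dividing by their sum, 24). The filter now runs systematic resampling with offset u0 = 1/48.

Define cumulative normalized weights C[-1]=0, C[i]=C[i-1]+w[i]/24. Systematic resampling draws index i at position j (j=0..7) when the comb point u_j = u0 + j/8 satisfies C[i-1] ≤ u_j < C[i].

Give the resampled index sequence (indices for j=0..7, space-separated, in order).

C = [5/24, 5/12, 3/4, 3/4, 5/6, 11/12, 11/12, 1]
j=0: u_0=1/48 ∈ [0, 5/24) → index 0
j=1: u_1=7/48 ∈ [0, 5/24) → index 0
j=2: u_2=13/48 ∈ [5/24, 5/12) → index 1
j=3: u_3=19/48 ∈ [5/24, 5/12) → index 1
j=4: u_4=25/48 ∈ [5/12, 3/4) → index 2
j=5: u_5=31/48 ∈ [5/12, 3/4) → index 2
j=6: u_6=37/48 ∈ [3/4, 5/6) → index 4
j=7: u_7=43/48 ∈ [5/6, 11/12) → index 5

0 0 1 1 2 2 4 5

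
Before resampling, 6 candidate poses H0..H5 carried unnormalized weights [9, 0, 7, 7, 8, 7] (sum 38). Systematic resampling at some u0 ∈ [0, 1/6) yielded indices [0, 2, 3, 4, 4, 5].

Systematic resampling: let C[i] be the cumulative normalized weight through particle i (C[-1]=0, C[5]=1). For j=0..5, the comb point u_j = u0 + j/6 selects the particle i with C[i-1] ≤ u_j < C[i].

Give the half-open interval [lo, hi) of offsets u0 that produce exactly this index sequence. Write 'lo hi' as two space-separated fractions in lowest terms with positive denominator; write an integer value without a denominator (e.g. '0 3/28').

C = [9/38, 9/38, 8/19, 23/38, 31/38, 1]
j=0 picked index 0: u0 ∈ [0, 9/38)
j=1 picked index 2: u0 ∈ [4/57, 29/114)
j=2 picked index 3: u0 ∈ [5/57, 31/114)
j=3 picked index 4: u0 ∈ [2/19, 6/19)
j=4 picked index 4: u0 ∈ [-7/114, 17/114)
j=5 picked index 5: u0 ∈ [-1/57, 1/6)
intersection: [2/19, 17/114)

2/19 17/114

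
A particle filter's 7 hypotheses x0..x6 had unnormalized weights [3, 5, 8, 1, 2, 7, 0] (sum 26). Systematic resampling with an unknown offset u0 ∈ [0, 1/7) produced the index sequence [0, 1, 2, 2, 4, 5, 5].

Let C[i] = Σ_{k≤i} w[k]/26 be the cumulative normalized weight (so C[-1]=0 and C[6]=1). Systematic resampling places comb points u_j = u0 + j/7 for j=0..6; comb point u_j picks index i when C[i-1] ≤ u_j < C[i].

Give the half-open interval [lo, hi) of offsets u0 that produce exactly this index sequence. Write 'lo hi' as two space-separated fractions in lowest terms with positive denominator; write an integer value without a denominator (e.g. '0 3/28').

C = [3/26, 4/13, 8/13, 17/26, 19/26, 1, 1]
j=0 picked index 0: u0 ∈ [0, 3/26)
j=1 picked index 1: u0 ∈ [-5/182, 15/91)
j=2 picked index 2: u0 ∈ [2/91, 30/91)
j=3 picked index 2: u0 ∈ [-11/91, 17/91)
j=4 picked index 4: u0 ∈ [15/182, 29/182)
j=5 picked index 5: u0 ∈ [3/182, 2/7)
j=6 picked index 5: u0 ∈ [-23/182, 1/7)
intersection: [15/182, 3/26)

15/182 3/26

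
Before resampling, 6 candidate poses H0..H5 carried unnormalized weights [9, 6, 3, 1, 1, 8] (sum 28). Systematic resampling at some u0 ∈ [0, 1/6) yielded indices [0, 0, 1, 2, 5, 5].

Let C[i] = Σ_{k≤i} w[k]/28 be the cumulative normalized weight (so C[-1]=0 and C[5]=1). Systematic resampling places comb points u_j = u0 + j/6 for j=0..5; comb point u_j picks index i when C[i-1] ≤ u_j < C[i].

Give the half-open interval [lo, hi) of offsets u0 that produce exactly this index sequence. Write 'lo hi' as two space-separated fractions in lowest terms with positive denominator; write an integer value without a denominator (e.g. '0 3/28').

C = [9/28, 15/28, 9/14, 19/28, 5/7, 1]
j=0 picked index 0: u0 ∈ [0, 9/28)
j=1 picked index 0: u0 ∈ [-1/6, 13/84)
j=2 picked index 1: u0 ∈ [-1/84, 17/84)
j=3 picked index 2: u0 ∈ [1/28, 1/7)
j=4 picked index 5: u0 ∈ [1/21, 1/3)
j=5 picked index 5: u0 ∈ [-5/42, 1/6)
intersection: [1/21, 1/7)

1/21 1/7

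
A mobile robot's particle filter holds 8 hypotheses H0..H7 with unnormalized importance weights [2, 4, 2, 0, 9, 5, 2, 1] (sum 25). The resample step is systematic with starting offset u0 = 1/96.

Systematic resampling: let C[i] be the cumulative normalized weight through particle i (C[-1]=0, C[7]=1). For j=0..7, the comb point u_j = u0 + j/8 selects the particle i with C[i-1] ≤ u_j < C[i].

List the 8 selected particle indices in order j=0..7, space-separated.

0 1 2 4 4 4 5 6

C = [2/25, 6/25, 8/25, 8/25, 17/25, 22/25, 24/25, 1]
j=0: u_0=1/96 ∈ [0, 2/25) → index 0
j=1: u_1=13/96 ∈ [2/25, 6/25) → index 1
j=2: u_2=25/96 ∈ [6/25, 8/25) → index 2
j=3: u_3=37/96 ∈ [8/25, 17/25) → index 4
j=4: u_4=49/96 ∈ [8/25, 17/25) → index 4
j=5: u_5=61/96 ∈ [8/25, 17/25) → index 4
j=6: u_6=73/96 ∈ [17/25, 22/25) → index 5
j=7: u_7=85/96 ∈ [22/25, 24/25) → index 6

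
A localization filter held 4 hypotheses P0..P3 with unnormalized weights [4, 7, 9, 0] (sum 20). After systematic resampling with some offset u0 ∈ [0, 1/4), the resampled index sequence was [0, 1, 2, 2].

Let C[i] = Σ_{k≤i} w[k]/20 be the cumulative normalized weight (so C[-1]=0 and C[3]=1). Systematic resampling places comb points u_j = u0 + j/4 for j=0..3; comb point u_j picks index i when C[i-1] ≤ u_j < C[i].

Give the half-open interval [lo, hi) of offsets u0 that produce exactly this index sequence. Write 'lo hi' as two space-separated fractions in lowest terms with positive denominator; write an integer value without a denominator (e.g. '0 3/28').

C = [1/5, 11/20, 1, 1]
j=0 picked index 0: u0 ∈ [0, 1/5)
j=1 picked index 1: u0 ∈ [-1/20, 3/10)
j=2 picked index 2: u0 ∈ [1/20, 1/2)
j=3 picked index 2: u0 ∈ [-1/5, 1/4)
intersection: [1/20, 1/5)

1/20 1/5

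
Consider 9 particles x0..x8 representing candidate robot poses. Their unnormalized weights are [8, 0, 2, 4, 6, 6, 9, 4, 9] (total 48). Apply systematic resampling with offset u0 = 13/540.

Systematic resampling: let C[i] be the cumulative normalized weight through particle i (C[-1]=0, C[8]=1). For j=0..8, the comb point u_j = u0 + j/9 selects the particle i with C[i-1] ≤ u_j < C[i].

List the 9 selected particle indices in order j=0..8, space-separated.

0 0 3 4 5 6 6 7 8

C = [1/6, 1/6, 5/24, 7/24, 5/12, 13/24, 35/48, 13/16, 1]
j=0: u_0=13/540 ∈ [0, 1/6) → index 0
j=1: u_1=73/540 ∈ [0, 1/6) → index 0
j=2: u_2=133/540 ∈ [5/24, 7/24) → index 3
j=3: u_3=193/540 ∈ [7/24, 5/12) → index 4
j=4: u_4=253/540 ∈ [5/12, 13/24) → index 5
j=5: u_5=313/540 ∈ [13/24, 35/48) → index 6
j=6: u_6=373/540 ∈ [13/24, 35/48) → index 6
j=7: u_7=433/540 ∈ [35/48, 13/16) → index 7
j=8: u_8=493/540 ∈ [13/16, 1) → index 8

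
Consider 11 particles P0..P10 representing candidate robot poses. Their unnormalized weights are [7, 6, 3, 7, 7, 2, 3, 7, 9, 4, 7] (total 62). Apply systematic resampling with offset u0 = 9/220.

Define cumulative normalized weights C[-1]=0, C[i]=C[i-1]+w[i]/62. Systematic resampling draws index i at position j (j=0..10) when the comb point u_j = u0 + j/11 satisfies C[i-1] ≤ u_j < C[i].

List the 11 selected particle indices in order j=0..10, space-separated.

C = [7/62, 13/62, 8/31, 23/62, 15/31, 16/31, 35/62, 21/31, 51/62, 55/62, 1]
j=0: u_0=9/220 ∈ [0, 7/62) → index 0
j=1: u_1=29/220 ∈ [7/62, 13/62) → index 1
j=2: u_2=49/220 ∈ [13/62, 8/31) → index 2
j=3: u_3=69/220 ∈ [8/31, 23/62) → index 3
j=4: u_4=89/220 ∈ [23/62, 15/31) → index 4
j=5: u_5=109/220 ∈ [15/31, 16/31) → index 5
j=6: u_6=129/220 ∈ [35/62, 21/31) → index 7
j=7: u_7=149/220 ∈ [35/62, 21/31) → index 7
j=8: u_8=169/220 ∈ [21/31, 51/62) → index 8
j=9: u_9=189/220 ∈ [51/62, 55/62) → index 9
j=10: u_10=19/20 ∈ [55/62, 1) → index 10

0 1 2 3 4 5 7 7 8 9 10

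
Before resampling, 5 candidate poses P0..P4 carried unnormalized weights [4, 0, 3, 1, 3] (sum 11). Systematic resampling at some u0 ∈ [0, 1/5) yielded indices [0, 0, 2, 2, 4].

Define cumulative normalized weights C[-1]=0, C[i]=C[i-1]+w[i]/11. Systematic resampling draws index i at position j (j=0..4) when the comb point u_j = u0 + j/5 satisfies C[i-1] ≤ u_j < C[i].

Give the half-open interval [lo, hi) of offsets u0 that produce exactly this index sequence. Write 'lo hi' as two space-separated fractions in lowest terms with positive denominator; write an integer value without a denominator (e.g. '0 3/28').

C = [4/11, 4/11, 7/11, 8/11, 1]
j=0 picked index 0: u0 ∈ [0, 4/11)
j=1 picked index 0: u0 ∈ [-1/5, 9/55)
j=2 picked index 2: u0 ∈ [-2/55, 13/55)
j=3 picked index 2: u0 ∈ [-13/55, 2/55)
j=4 picked index 4: u0 ∈ [-4/55, 1/5)
intersection: [0, 2/55)

0 2/55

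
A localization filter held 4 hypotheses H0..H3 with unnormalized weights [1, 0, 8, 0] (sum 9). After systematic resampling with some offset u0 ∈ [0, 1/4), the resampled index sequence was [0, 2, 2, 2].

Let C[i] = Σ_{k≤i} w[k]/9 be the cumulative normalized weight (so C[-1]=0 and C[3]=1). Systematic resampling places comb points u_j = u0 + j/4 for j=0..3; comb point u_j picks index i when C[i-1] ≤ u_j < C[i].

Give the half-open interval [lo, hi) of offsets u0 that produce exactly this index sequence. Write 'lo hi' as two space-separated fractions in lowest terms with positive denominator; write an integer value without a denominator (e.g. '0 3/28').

0 1/9

C = [1/9, 1/9, 1, 1]
j=0 picked index 0: u0 ∈ [0, 1/9)
j=1 picked index 2: u0 ∈ [-5/36, 3/4)
j=2 picked index 2: u0 ∈ [-7/18, 1/2)
j=3 picked index 2: u0 ∈ [-23/36, 1/4)
intersection: [0, 1/9)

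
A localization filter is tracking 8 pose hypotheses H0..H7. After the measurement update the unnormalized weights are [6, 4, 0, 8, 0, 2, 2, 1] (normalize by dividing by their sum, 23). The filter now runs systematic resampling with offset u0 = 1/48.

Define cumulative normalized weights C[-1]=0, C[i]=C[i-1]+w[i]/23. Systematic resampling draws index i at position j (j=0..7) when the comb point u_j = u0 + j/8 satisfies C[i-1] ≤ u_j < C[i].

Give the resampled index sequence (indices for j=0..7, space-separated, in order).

0 0 1 1 3 3 3 6

C = [6/23, 10/23, 10/23, 18/23, 18/23, 20/23, 22/23, 1]
j=0: u_0=1/48 ∈ [0, 6/23) → index 0
j=1: u_1=7/48 ∈ [0, 6/23) → index 0
j=2: u_2=13/48 ∈ [6/23, 10/23) → index 1
j=3: u_3=19/48 ∈ [6/23, 10/23) → index 1
j=4: u_4=25/48 ∈ [10/23, 18/23) → index 3
j=5: u_5=31/48 ∈ [10/23, 18/23) → index 3
j=6: u_6=37/48 ∈ [10/23, 18/23) → index 3
j=7: u_7=43/48 ∈ [20/23, 22/23) → index 6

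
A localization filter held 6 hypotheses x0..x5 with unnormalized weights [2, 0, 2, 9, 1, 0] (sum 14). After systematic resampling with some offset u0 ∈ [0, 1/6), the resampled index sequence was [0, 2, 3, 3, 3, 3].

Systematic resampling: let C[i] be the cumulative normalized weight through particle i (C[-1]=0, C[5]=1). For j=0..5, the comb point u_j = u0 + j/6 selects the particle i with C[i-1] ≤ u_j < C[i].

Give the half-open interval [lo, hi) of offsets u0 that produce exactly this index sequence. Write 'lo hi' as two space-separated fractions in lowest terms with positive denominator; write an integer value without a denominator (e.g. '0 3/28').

C = [1/7, 1/7, 2/7, 13/14, 1, 1]
j=0 picked index 0: u0 ∈ [0, 1/7)
j=1 picked index 2: u0 ∈ [-1/42, 5/42)
j=2 picked index 3: u0 ∈ [-1/21, 25/42)
j=3 picked index 3: u0 ∈ [-3/14, 3/7)
j=4 picked index 3: u0 ∈ [-8/21, 11/42)
j=5 picked index 3: u0 ∈ [-23/42, 2/21)
intersection: [0, 2/21)

0 2/21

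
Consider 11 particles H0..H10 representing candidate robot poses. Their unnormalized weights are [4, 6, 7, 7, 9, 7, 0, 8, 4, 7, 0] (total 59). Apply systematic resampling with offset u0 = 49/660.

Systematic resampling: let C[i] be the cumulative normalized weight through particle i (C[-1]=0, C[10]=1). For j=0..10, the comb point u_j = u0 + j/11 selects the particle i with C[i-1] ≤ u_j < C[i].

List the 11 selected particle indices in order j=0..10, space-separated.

1 1 2 3 4 4 5 7 7 9 9

C = [4/59, 10/59, 17/59, 24/59, 33/59, 40/59, 40/59, 48/59, 52/59, 1, 1]
j=0: u_0=49/660 ∈ [4/59, 10/59) → index 1
j=1: u_1=109/660 ∈ [4/59, 10/59) → index 1
j=2: u_2=169/660 ∈ [10/59, 17/59) → index 2
j=3: u_3=229/660 ∈ [17/59, 24/59) → index 3
j=4: u_4=289/660 ∈ [24/59, 33/59) → index 4
j=5: u_5=349/660 ∈ [24/59, 33/59) → index 4
j=6: u_6=409/660 ∈ [33/59, 40/59) → index 5
j=7: u_7=469/660 ∈ [40/59, 48/59) → index 7
j=8: u_8=529/660 ∈ [40/59, 48/59) → index 7
j=9: u_9=589/660 ∈ [52/59, 1) → index 9
j=10: u_10=59/60 ∈ [52/59, 1) → index 9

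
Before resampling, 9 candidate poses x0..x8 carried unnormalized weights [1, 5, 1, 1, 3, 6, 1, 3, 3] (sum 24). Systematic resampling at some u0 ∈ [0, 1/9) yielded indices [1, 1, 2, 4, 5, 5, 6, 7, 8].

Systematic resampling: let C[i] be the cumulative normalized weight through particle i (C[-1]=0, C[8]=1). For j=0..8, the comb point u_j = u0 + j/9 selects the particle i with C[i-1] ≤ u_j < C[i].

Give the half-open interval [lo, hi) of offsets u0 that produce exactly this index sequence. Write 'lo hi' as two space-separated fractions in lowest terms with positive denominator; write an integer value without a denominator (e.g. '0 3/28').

C = [1/24, 1/4, 7/24, 1/3, 11/24, 17/24, 3/4, 7/8, 1]
j=0 picked index 1: u0 ∈ [1/24, 1/4)
j=1 picked index 1: u0 ∈ [-5/72, 5/36)
j=2 picked index 2: u0 ∈ [1/36, 5/72)
j=3 picked index 4: u0 ∈ [0, 1/8)
j=4 picked index 5: u0 ∈ [1/72, 19/72)
j=5 picked index 5: u0 ∈ [-7/72, 11/72)
j=6 picked index 6: u0 ∈ [1/24, 1/12)
j=7 picked index 7: u0 ∈ [-1/36, 7/72)
j=8 picked index 8: u0 ∈ [-1/72, 1/9)
intersection: [1/24, 5/72)

1/24 5/72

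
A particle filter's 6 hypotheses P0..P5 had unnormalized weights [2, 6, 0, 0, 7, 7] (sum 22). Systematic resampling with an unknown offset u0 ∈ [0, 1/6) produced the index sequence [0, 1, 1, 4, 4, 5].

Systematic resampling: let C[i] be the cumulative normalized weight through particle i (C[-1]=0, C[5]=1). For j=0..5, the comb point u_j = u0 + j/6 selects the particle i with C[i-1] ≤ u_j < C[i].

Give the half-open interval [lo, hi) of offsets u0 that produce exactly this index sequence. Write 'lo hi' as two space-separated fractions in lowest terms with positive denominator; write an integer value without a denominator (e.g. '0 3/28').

0 1/66

C = [1/11, 4/11, 4/11, 4/11, 15/22, 1]
j=0 picked index 0: u0 ∈ [0, 1/11)
j=1 picked index 1: u0 ∈ [-5/66, 13/66)
j=2 picked index 1: u0 ∈ [-8/33, 1/33)
j=3 picked index 4: u0 ∈ [-3/22, 2/11)
j=4 picked index 4: u0 ∈ [-10/33, 1/66)
j=5 picked index 5: u0 ∈ [-5/33, 1/6)
intersection: [0, 1/66)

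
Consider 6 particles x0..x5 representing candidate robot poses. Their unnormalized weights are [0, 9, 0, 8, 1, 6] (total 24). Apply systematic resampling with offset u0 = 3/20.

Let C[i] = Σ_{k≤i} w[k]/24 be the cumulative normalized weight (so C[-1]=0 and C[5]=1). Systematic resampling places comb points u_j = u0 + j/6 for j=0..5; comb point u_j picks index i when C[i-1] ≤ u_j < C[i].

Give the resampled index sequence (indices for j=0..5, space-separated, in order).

C = [0, 3/8, 3/8, 17/24, 3/4, 1]
j=0: u_0=3/20 ∈ [0, 3/8) → index 1
j=1: u_1=19/60 ∈ [0, 3/8) → index 1
j=2: u_2=29/60 ∈ [3/8, 17/24) → index 3
j=3: u_3=13/20 ∈ [3/8, 17/24) → index 3
j=4: u_4=49/60 ∈ [3/4, 1) → index 5
j=5: u_5=59/60 ∈ [3/4, 1) → index 5

1 1 3 3 5 5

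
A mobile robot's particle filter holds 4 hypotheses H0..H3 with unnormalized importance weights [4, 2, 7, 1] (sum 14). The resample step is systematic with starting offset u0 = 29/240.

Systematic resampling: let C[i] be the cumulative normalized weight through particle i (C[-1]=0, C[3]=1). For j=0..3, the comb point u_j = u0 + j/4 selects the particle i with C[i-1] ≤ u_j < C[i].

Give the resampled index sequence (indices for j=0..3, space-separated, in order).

0 1 2 2

C = [2/7, 3/7, 13/14, 1]
j=0: u_0=29/240 ∈ [0, 2/7) → index 0
j=1: u_1=89/240 ∈ [2/7, 3/7) → index 1
j=2: u_2=149/240 ∈ [3/7, 13/14) → index 2
j=3: u_3=209/240 ∈ [3/7, 13/14) → index 2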